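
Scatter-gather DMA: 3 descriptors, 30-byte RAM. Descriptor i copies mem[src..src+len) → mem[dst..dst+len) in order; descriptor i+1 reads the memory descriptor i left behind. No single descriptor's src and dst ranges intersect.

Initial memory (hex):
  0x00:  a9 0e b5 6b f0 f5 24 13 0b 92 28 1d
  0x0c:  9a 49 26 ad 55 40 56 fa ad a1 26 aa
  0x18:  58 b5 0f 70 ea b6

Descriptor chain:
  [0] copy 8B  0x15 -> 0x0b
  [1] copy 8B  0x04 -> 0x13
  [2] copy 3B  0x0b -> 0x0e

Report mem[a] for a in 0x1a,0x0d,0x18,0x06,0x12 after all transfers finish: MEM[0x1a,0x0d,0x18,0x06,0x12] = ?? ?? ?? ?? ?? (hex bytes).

  after D0: wrote 8B at 0x0b = a126aa58b50f70ea
  after D1: wrote 8B at 0x13 = f0f524130b9228a1
  after D2: wrote 3B at 0x0e = a126aa
query mem[0x1a]=0xa1, mem[0x0d]=0xaa, mem[0x18]=0x92, mem[0x06]=0x24, mem[0x12]=0xea

MEM[0x1a,0x0d,0x18,0x06,0x12] = a1 aa 92 24 ea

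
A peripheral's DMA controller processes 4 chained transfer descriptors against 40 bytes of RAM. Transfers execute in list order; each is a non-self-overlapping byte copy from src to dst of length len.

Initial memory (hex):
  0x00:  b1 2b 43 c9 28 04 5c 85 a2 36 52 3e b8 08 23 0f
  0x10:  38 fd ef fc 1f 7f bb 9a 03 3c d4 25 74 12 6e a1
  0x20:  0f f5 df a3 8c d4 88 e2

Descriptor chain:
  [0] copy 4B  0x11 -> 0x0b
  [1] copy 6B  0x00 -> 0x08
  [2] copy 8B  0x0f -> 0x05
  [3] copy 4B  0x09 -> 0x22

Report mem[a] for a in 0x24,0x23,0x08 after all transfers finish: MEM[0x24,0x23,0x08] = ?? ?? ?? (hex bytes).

#0 dst[0x0b+4] := {0xfd,0xef,0xfc,0x1f}
#1 dst[0x08+6] := {0xb1,0x2b,0x43,0xc9,0x28,0x04}
#2 dst[0x05+8] := {0x0f,0x38,0xfd,0xef,0xfc,0x1f,0x7f,0xbb}
#3 dst[0x22+4] := {0xfc,0x1f,0x7f,0xbb}
query mem[0x24]=0x7f, mem[0x23]=0x1f, mem[0x08]=0xef

MEM[0x24,0x23,0x08] = 7f 1f ef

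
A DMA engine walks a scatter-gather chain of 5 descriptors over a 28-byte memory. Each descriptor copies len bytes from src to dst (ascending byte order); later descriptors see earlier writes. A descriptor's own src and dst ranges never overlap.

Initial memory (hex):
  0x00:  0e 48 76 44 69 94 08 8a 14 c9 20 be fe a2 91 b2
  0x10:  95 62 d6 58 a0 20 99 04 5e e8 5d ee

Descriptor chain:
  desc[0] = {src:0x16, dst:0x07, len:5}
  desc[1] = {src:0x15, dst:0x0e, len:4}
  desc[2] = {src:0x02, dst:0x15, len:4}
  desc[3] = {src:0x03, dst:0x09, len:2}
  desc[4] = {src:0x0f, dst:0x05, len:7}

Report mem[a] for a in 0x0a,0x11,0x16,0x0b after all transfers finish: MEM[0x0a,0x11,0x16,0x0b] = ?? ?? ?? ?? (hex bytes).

D0: mem[0x07..0x0b] <- [99 04 5e e8 5d]
D1: mem[0x0e..0x11] <- [20 99 04 5e]
D2: mem[0x15..0x18] <- [76 44 69 94]
D3: mem[0x09..0x0a] <- [44 69]
D4: mem[0x05..0x0b] <- [99 04 5e d6 58 a0 76]
query mem[0x0a]=0xa0, mem[0x11]=0x5e, mem[0x16]=0x44, mem[0x0b]=0x76

MEM[0x0a,0x11,0x16,0x0b] = a0 5e 44 76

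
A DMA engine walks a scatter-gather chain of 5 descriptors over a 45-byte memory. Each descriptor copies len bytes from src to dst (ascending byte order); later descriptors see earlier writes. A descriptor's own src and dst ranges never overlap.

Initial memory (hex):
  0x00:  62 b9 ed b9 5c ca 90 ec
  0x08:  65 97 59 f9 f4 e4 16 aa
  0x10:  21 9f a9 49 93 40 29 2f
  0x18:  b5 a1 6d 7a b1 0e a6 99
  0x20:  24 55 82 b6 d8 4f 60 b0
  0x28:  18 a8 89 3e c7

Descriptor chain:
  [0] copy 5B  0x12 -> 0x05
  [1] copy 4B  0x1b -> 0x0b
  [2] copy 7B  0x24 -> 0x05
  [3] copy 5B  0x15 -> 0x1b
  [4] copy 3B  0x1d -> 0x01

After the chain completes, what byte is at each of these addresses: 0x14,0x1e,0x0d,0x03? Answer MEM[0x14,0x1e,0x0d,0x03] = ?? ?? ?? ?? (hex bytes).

D0: mem[0x05..0x09] <- [a9 49 93 40 29]
D1: mem[0x0b..0x0e] <- [7a b1 0e a6]
D2: mem[0x05..0x0b] <- [d8 4f 60 b0 18 a8 89]
D3: mem[0x1b..0x1f] <- [40 29 2f b5 a1]
D4: mem[0x01..0x03] <- [2f b5 a1]
query mem[0x14]=0x93, mem[0x1e]=0xb5, mem[0x0d]=0x0e, mem[0x03]=0xa1

MEM[0x14,0x1e,0x0d,0x03] = 93 b5 0e a1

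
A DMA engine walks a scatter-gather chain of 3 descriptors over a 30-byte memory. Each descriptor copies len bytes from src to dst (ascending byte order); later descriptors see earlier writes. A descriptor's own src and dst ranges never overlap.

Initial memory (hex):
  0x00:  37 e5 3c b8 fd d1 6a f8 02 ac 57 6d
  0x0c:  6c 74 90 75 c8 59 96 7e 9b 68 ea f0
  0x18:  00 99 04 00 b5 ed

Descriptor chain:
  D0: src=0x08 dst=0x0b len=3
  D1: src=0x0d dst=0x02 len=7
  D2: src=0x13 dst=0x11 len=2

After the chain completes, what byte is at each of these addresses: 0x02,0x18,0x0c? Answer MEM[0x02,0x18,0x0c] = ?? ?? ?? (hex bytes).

MEM[0x02,0x18,0x0c] = 57 00 ac

#0 dst[0x0b+3] := {0x02,0xac,0x57}
#1 dst[0x02+7] := {0x57,0x90,0x75,0xc8,0x59,0x96,0x7e}
#2 dst[0x11+2] := {0x7e,0x9b}
query mem[0x02]=0x57, mem[0x18]=0x00, mem[0x0c]=0xac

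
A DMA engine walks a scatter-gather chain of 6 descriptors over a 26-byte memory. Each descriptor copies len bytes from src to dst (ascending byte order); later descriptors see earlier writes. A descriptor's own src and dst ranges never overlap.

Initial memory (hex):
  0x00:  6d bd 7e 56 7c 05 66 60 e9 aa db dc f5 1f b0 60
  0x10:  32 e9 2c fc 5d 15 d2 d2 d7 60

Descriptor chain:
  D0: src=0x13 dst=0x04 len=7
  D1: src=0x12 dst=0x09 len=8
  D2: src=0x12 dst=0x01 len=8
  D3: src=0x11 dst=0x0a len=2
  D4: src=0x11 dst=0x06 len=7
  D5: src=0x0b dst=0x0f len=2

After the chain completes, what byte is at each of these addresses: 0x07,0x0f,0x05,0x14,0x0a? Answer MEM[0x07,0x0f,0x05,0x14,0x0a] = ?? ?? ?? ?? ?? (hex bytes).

MEM[0x07,0x0f,0x05,0x14,0x0a] = 2c d2 d2 5d 15

D0: mem[0x04..0x0a] <- [fc 5d 15 d2 d2 d7 60]
D1: mem[0x09..0x10] <- [2c fc 5d 15 d2 d2 d7 60]
D2: mem[0x01..0x08] <- [2c fc 5d 15 d2 d2 d7 60]
D3: mem[0x0a..0x0b] <- [e9 2c]
D4: mem[0x06..0x0c] <- [e9 2c fc 5d 15 d2 d2]
D5: mem[0x0f..0x10] <- [d2 d2]
query mem[0x07]=0x2c, mem[0x0f]=0xd2, mem[0x05]=0xd2, mem[0x14]=0x5d, mem[0x0a]=0x15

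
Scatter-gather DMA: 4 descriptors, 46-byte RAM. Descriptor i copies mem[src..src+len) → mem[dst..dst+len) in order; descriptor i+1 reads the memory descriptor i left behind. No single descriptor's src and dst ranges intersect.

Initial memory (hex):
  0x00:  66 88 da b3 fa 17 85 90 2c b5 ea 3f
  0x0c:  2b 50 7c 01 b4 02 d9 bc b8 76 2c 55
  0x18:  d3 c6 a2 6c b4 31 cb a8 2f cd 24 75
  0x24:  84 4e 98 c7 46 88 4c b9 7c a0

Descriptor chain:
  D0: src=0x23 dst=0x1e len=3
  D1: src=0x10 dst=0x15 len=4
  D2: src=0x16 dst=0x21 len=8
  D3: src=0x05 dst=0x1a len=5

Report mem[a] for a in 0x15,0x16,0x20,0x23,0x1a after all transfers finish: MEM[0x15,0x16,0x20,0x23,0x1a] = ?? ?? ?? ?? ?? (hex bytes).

MEM[0x15,0x16,0x20,0x23,0x1a] = b4 02 4e bc 17

  after D0: wrote 3B at 0x1e = 75844e
  after D1: wrote 4B at 0x15 = b402d9bc
  after D2: wrote 8B at 0x21 = 02d9bcc6a26cb431
  after D3: wrote 5B at 0x1a = 1785902cb5
query mem[0x15]=0xb4, mem[0x16]=0x02, mem[0x20]=0x4e, mem[0x23]=0xbc, mem[0x1a]=0x17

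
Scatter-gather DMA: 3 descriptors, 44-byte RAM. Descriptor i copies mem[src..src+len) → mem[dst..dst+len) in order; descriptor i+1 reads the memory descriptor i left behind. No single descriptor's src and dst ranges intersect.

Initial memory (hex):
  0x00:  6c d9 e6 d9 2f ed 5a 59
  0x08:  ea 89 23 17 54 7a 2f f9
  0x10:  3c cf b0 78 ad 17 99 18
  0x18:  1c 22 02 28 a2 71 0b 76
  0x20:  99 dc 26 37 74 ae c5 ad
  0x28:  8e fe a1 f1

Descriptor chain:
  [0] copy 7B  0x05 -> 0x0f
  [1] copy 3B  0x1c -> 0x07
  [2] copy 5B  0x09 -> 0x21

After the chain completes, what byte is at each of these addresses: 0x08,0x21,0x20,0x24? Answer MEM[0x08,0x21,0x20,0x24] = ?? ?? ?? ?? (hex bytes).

[0] 0x05->0x0f len=7 : ed 5a 59 ea 89 23 17
[1] 0x1c->0x07 len=3 : a2 71 0b
[2] 0x09->0x21 len=5 : 0b 23 17 54 7a
query mem[0x08]=0x71, mem[0x21]=0x0b, mem[0x20]=0x99, mem[0x24]=0x54

MEM[0x08,0x21,0x20,0x24] = 71 0b 99 54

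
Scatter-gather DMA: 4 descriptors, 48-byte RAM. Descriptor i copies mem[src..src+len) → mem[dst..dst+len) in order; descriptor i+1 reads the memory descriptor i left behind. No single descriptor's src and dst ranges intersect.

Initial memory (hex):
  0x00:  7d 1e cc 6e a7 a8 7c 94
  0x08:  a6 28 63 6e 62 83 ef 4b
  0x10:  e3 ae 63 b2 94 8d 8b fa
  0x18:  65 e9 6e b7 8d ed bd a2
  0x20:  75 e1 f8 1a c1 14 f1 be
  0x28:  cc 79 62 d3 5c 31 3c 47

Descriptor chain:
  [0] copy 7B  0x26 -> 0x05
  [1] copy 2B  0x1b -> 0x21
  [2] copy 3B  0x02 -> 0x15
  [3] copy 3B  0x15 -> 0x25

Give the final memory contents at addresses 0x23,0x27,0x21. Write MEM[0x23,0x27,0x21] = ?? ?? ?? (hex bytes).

MEM[0x23,0x27,0x21] = 1a a7 b7

  after D0: wrote 7B at 0x05 = f1becc7962d35c
  after D1: wrote 2B at 0x21 = b78d
  after D2: wrote 3B at 0x15 = cc6ea7
  after D3: wrote 3B at 0x25 = cc6ea7
query mem[0x23]=0x1a, mem[0x27]=0xa7, mem[0x21]=0xb7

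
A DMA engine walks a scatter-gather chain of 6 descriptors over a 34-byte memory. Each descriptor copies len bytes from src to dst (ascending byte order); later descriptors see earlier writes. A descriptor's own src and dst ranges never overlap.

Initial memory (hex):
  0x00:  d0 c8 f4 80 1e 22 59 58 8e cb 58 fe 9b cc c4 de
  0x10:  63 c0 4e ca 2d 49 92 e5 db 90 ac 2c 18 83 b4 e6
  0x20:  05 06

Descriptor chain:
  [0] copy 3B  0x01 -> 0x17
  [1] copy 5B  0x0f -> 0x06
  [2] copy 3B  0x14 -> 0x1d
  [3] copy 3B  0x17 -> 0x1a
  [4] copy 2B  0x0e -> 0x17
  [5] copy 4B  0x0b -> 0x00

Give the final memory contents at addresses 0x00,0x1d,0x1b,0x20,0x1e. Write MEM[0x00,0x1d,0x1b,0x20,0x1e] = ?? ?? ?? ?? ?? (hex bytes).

#0 dst[0x17+3] := {0xc8,0xf4,0x80}
#1 dst[0x06+5] := {0xde,0x63,0xc0,0x4e,0xca}
#2 dst[0x1d+3] := {0x2d,0x49,0x92}
#3 dst[0x1a+3] := {0xc8,0xf4,0x80}
#4 dst[0x17+2] := {0xc4,0xde}
#5 dst[0x00+4] := {0xfe,0x9b,0xcc,0xc4}
query mem[0x00]=0xfe, mem[0x1d]=0x2d, mem[0x1b]=0xf4, mem[0x20]=0x05, mem[0x1e]=0x49

MEM[0x00,0x1d,0x1b,0x20,0x1e] = fe 2d f4 05 49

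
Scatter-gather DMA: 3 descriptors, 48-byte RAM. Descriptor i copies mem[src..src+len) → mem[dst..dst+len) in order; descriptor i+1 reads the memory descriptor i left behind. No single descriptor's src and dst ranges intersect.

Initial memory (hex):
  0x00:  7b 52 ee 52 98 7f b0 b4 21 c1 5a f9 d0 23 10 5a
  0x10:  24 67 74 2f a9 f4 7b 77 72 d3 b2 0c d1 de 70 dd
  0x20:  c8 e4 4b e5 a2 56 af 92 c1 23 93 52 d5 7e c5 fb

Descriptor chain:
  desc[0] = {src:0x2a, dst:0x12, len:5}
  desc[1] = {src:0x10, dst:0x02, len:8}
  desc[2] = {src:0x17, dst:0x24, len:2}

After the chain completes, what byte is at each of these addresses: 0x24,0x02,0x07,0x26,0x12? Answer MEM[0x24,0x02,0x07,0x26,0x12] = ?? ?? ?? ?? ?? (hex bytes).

  after D0: wrote 5B at 0x12 = 9352d57ec5
  after D1: wrote 8B at 0x02 = 24679352d57ec577
  after D2: wrote 2B at 0x24 = 7772
query mem[0x24]=0x77, mem[0x02]=0x24, mem[0x07]=0x7e, mem[0x26]=0xaf, mem[0x12]=0x93

MEM[0x24,0x02,0x07,0x26,0x12] = 77 24 7e af 93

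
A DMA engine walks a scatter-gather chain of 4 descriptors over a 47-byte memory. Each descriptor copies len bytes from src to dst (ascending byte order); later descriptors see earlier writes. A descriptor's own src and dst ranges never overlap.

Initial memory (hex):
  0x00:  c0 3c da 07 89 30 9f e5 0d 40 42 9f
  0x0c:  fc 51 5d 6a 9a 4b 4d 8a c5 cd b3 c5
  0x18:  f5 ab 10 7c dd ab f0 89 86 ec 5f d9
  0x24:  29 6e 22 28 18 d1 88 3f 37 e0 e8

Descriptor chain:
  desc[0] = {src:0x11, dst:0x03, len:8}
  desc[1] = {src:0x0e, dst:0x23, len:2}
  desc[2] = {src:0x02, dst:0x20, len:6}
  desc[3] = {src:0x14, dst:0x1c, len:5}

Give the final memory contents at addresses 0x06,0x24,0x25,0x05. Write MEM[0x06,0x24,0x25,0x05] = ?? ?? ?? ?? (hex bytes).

#0 dst[0x03+8] := {0x4b,0x4d,0x8a,0xc5,0xcd,0xb3,0xc5,0xf5}
#1 dst[0x23+2] := {0x5d,0x6a}
#2 dst[0x20+6] := {0xda,0x4b,0x4d,0x8a,0xc5,0xcd}
#3 dst[0x1c+5] := {0xc5,0xcd,0xb3,0xc5,0xf5}
query mem[0x06]=0xc5, mem[0x24]=0xc5, mem[0x25]=0xcd, mem[0x05]=0x8a

MEM[0x06,0x24,0x25,0x05] = c5 c5 cd 8a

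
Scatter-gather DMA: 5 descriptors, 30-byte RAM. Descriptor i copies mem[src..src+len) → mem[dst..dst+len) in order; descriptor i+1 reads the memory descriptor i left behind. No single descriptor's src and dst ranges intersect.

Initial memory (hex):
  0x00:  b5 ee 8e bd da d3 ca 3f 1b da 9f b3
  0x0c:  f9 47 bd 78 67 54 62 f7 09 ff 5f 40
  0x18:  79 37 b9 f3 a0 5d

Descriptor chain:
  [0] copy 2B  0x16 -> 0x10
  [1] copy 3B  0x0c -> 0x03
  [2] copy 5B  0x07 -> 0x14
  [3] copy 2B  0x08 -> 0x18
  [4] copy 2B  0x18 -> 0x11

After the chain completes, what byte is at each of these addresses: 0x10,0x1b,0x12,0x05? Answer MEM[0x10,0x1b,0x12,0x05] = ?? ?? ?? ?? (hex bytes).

  after D0: wrote 2B at 0x10 = 5f40
  after D1: wrote 3B at 0x03 = f947bd
  after D2: wrote 5B at 0x14 = 3f1bda9fb3
  after D3: wrote 2B at 0x18 = 1bda
  after D4: wrote 2B at 0x11 = 1bda
query mem[0x10]=0x5f, mem[0x1b]=0xf3, mem[0x12]=0xda, mem[0x05]=0xbd

MEM[0x10,0x1b,0x12,0x05] = 5f f3 da bd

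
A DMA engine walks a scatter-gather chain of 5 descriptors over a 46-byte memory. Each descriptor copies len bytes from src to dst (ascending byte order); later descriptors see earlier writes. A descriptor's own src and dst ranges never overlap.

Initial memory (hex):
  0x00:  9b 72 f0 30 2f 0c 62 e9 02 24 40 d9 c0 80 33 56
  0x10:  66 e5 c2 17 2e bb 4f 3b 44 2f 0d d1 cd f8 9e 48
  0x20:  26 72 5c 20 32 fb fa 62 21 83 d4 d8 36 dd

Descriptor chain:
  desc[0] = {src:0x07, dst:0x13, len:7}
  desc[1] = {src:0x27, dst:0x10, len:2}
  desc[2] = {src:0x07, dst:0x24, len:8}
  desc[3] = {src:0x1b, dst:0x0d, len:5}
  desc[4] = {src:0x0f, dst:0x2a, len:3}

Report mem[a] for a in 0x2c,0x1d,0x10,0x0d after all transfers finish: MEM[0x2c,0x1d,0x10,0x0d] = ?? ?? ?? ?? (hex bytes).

D0: mem[0x13..0x19] <- [e9 02 24 40 d9 c0 80]
D1: mem[0x10..0x11] <- [62 21]
D2: mem[0x24..0x2b] <- [e9 02 24 40 d9 c0 80 33]
D3: mem[0x0d..0x11] <- [d1 cd f8 9e 48]
D4: mem[0x2a..0x2c] <- [f8 9e 48]
query mem[0x2c]=0x48, mem[0x1d]=0xf8, mem[0x10]=0x9e, mem[0x0d]=0xd1

MEM[0x2c,0x1d,0x10,0x0d] = 48 f8 9e d1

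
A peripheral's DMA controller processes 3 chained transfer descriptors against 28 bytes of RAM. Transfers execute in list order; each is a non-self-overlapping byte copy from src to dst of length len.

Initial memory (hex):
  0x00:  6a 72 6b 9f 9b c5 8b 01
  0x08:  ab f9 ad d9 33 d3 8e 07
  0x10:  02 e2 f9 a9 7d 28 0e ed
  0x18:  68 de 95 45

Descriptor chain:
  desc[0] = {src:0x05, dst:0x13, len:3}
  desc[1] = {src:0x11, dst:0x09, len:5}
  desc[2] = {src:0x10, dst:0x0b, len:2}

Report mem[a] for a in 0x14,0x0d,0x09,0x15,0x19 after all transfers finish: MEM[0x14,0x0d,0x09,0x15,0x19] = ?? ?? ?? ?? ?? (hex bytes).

MEM[0x14,0x0d,0x09,0x15,0x19] = 8b 01 e2 01 de

#0 dst[0x13+3] := {0xc5,0x8b,0x01}
#1 dst[0x09+5] := {0xe2,0xf9,0xc5,0x8b,0x01}
#2 dst[0x0b+2] := {0x02,0xe2}
query mem[0x14]=0x8b, mem[0x0d]=0x01, mem[0x09]=0xe2, mem[0x15]=0x01, mem[0x19]=0xde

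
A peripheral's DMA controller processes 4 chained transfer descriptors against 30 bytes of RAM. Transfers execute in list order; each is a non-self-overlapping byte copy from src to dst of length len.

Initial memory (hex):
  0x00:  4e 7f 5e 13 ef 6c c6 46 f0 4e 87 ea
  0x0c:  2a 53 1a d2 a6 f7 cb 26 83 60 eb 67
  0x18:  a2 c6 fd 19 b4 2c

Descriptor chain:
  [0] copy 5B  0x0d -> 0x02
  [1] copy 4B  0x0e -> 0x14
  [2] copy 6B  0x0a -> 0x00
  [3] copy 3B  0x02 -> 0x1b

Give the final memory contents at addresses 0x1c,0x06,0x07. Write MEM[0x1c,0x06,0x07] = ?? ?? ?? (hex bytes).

D0: mem[0x02..0x06] <- [53 1a d2 a6 f7]
D1: mem[0x14..0x17] <- [1a d2 a6 f7]
D2: mem[0x00..0x05] <- [87 ea 2a 53 1a d2]
D3: mem[0x1b..0x1d] <- [2a 53 1a]
query mem[0x1c]=0x53, mem[0x06]=0xf7, mem[0x07]=0x46

MEM[0x1c,0x06,0x07] = 53 f7 46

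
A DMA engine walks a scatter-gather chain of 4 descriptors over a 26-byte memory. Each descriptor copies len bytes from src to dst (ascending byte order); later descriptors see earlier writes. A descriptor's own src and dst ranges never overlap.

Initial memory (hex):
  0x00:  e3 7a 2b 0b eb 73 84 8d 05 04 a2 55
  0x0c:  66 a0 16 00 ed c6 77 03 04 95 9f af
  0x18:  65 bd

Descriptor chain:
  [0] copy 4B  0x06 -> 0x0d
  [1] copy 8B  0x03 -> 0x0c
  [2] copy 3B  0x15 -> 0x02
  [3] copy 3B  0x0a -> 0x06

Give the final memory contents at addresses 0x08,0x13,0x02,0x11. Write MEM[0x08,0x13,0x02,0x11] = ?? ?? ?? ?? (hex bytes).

  after D0: wrote 4B at 0x0d = 848d0504
  after D1: wrote 8B at 0x0c = 0beb73848d0504a2
  after D2: wrote 3B at 0x02 = 959faf
  after D3: wrote 3B at 0x06 = a2550b
query mem[0x08]=0x0b, mem[0x13]=0xa2, mem[0x02]=0x95, mem[0x11]=0x05

MEM[0x08,0x13,0x02,0x11] = 0b a2 95 05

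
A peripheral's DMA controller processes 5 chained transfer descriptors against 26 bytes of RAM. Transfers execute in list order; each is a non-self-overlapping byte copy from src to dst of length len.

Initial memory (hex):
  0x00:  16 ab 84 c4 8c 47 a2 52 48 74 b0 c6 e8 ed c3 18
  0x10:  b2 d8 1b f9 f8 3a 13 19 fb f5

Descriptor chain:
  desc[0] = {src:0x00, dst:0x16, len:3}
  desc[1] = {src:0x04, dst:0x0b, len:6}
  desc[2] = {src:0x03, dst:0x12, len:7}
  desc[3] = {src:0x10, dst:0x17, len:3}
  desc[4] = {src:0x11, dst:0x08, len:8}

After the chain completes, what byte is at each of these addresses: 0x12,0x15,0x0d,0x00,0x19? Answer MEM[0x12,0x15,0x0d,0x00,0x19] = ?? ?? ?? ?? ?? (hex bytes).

MEM[0x12,0x15,0x0d,0x00,0x19] = c4 a2 52 16 c4

D0: mem[0x16..0x18] <- [16 ab 84]
D1: mem[0x0b..0x10] <- [8c 47 a2 52 48 74]
D2: mem[0x12..0x18] <- [c4 8c 47 a2 52 48 74]
D3: mem[0x17..0x19] <- [74 d8 c4]
D4: mem[0x08..0x0f] <- [d8 c4 8c 47 a2 52 74 d8]
query mem[0x12]=0xc4, mem[0x15]=0xa2, mem[0x0d]=0x52, mem[0x00]=0x16, mem[0x19]=0xc4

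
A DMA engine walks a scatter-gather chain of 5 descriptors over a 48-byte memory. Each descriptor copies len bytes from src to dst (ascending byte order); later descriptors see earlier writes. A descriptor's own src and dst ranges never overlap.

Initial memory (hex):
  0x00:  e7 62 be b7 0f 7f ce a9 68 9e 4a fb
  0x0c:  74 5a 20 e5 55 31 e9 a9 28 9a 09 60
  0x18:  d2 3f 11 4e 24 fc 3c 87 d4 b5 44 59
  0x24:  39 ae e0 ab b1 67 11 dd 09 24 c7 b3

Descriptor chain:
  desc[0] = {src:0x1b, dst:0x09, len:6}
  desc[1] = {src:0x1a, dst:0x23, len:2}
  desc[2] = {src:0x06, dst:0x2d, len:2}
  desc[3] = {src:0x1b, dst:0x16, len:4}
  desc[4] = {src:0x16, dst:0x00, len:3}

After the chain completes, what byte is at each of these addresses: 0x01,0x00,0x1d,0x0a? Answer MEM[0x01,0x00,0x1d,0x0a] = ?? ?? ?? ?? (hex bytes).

MEM[0x01,0x00,0x1d,0x0a] = 24 4e fc 24

#0 dst[0x09+6] := {0x4e,0x24,0xfc,0x3c,0x87,0xd4}
#1 dst[0x23+2] := {0x11,0x4e}
#2 dst[0x2d+2] := {0xce,0xa9}
#3 dst[0x16+4] := {0x4e,0x24,0xfc,0x3c}
#4 dst[0x00+3] := {0x4e,0x24,0xfc}
query mem[0x01]=0x24, mem[0x00]=0x4e, mem[0x1d]=0xfc, mem[0x0a]=0x24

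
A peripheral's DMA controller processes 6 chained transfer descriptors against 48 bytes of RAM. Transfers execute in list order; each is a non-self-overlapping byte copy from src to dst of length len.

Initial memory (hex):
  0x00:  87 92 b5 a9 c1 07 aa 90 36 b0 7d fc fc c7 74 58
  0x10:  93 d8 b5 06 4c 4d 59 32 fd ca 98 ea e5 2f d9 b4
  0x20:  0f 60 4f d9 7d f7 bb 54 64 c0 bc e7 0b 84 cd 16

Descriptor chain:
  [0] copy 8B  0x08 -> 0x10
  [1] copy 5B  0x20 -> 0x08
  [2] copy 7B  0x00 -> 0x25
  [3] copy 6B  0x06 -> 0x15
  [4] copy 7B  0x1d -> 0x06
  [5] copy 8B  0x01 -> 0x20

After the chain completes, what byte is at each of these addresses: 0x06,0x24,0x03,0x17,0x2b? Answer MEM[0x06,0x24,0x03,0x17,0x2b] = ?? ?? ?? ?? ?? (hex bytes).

MEM[0x06,0x24,0x03,0x17,0x2b] = 2f 07 a9 0f aa

D0: mem[0x10..0x17] <- [36 b0 7d fc fc c7 74 58]
D1: mem[0x08..0x0c] <- [0f 60 4f d9 7d]
D2: mem[0x25..0x2b] <- [87 92 b5 a9 c1 07 aa]
D3: mem[0x15..0x1a] <- [aa 90 0f 60 4f d9]
D4: mem[0x06..0x0c] <- [2f d9 b4 0f 60 4f d9]
D5: mem[0x20..0x27] <- [92 b5 a9 c1 07 2f d9 b4]
query mem[0x06]=0x2f, mem[0x24]=0x07, mem[0x03]=0xa9, mem[0x17]=0x0f, mem[0x2b]=0xaa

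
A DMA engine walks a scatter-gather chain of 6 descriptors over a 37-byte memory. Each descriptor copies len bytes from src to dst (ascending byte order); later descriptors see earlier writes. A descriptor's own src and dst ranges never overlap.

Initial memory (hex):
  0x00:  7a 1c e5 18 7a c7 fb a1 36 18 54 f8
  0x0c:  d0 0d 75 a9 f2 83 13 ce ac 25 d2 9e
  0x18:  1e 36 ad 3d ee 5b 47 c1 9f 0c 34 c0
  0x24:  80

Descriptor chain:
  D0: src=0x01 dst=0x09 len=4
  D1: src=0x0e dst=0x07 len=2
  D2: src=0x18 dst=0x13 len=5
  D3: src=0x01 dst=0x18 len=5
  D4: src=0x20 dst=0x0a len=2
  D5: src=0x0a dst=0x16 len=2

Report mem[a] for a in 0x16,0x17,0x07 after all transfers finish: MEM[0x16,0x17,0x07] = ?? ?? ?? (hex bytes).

MEM[0x16,0x17,0x07] = 9f 0c 75

  after D0: wrote 4B at 0x09 = 1ce5187a
  after D1: wrote 2B at 0x07 = 75a9
  after D2: wrote 5B at 0x13 = 1e36ad3dee
  after D3: wrote 5B at 0x18 = 1ce5187ac7
  after D4: wrote 2B at 0x0a = 9f0c
  after D5: wrote 2B at 0x16 = 9f0c
query mem[0x16]=0x9f, mem[0x17]=0x0c, mem[0x07]=0x75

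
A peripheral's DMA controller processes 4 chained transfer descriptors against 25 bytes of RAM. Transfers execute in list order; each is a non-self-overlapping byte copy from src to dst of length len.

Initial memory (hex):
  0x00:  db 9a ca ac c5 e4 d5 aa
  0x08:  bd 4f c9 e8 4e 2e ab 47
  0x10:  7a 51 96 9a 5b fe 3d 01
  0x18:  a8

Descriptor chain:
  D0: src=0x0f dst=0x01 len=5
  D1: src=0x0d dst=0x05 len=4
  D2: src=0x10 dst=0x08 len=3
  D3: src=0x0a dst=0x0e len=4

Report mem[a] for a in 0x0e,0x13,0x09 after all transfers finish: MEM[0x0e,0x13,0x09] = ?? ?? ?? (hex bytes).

#0 dst[0x01+5] := {0x47,0x7a,0x51,0x96,0x9a}
#1 dst[0x05+4] := {0x2e,0xab,0x47,0x7a}
#2 dst[0x08+3] := {0x7a,0x51,0x96}
#3 dst[0x0e+4] := {0x96,0xe8,0x4e,0x2e}
query mem[0x0e]=0x96, mem[0x13]=0x9a, mem[0x09]=0x51

MEM[0x0e,0x13,0x09] = 96 9a 51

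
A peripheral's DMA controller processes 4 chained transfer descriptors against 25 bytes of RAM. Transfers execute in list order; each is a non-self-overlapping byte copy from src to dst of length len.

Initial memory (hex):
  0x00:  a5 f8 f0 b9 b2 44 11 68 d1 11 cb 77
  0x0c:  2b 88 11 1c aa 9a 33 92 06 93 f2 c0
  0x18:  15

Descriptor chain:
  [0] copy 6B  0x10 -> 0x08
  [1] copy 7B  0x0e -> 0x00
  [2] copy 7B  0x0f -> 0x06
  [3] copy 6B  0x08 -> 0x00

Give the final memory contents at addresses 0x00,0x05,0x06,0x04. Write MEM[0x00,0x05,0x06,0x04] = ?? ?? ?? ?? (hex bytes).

MEM[0x00,0x05,0x06,0x04] = 9a 93 1c 93

  after D0: wrote 6B at 0x08 = aa9a33920693
  after D1: wrote 7B at 0x00 = 111caa9a339206
  after D2: wrote 7B at 0x06 = 1caa9a33920693
  after D3: wrote 6B at 0x00 = 9a3392069393
query mem[0x00]=0x9a, mem[0x05]=0x93, mem[0x06]=0x1c, mem[0x04]=0x93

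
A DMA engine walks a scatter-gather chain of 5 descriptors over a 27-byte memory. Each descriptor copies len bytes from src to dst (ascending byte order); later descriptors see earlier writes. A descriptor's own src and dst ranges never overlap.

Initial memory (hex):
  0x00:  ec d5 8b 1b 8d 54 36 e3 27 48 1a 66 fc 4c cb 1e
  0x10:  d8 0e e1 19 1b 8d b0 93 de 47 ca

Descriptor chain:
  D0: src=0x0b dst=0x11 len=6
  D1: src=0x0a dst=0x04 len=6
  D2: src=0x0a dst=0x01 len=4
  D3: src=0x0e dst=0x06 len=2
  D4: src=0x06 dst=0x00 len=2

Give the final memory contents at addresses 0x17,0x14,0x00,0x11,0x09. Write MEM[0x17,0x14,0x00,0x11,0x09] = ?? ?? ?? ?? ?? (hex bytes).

MEM[0x17,0x14,0x00,0x11,0x09] = 93 cb cb 66 1e

#0 dst[0x11+6] := {0x66,0xfc,0x4c,0xcb,0x1e,0xd8}
#1 dst[0x04+6] := {0x1a,0x66,0xfc,0x4c,0xcb,0x1e}
#2 dst[0x01+4] := {0x1a,0x66,0xfc,0x4c}
#3 dst[0x06+2] := {0xcb,0x1e}
#4 dst[0x00+2] := {0xcb,0x1e}
query mem[0x17]=0x93, mem[0x14]=0xcb, mem[0x00]=0xcb, mem[0x11]=0x66, mem[0x09]=0x1e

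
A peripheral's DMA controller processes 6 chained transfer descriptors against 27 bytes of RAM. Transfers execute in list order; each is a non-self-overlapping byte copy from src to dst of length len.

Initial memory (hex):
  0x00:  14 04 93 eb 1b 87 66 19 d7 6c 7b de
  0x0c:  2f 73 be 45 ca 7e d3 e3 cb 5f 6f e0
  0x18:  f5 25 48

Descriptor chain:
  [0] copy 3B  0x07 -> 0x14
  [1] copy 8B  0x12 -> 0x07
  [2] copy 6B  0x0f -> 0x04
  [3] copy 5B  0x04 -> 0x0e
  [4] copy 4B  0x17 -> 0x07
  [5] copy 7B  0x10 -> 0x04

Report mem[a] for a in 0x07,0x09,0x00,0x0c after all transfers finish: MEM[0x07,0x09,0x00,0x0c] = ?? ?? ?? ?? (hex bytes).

MEM[0x07,0x09,0x00,0x0c] = e3 d7 14 e0

  after D0: wrote 3B at 0x14 = 19d76c
  after D1: wrote 8B at 0x07 = d3e319d76ce0f525
  after D2: wrote 6B at 0x04 = 45ca7ed3e319
  after D3: wrote 5B at 0x0e = 45ca7ed3e3
  after D4: wrote 4B at 0x07 = e0f52548
  after D5: wrote 7B at 0x04 = 7ed3e3e319d76c
query mem[0x07]=0xe3, mem[0x09]=0xd7, mem[0x00]=0x14, mem[0x0c]=0xe0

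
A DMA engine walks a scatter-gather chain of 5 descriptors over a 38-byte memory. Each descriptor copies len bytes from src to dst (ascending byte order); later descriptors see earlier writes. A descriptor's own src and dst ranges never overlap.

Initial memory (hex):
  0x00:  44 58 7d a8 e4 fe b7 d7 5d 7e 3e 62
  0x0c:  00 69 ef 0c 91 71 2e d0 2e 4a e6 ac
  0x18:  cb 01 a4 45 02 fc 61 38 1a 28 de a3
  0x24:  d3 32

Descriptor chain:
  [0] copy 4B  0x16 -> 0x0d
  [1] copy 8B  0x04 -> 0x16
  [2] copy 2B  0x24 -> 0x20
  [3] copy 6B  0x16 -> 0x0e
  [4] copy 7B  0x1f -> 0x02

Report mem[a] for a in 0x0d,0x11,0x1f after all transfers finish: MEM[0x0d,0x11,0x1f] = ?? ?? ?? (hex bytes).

#0 dst[0x0d+4] := {0xe6,0xac,0xcb,0x01}
#1 dst[0x16+8] := {0xe4,0xfe,0xb7,0xd7,0x5d,0x7e,0x3e,0x62}
#2 dst[0x20+2] := {0xd3,0x32}
#3 dst[0x0e+6] := {0xe4,0xfe,0xb7,0xd7,0x5d,0x7e}
#4 dst[0x02+7] := {0x38,0xd3,0x32,0xde,0xa3,0xd3,0x32}
query mem[0x0d]=0xe6, mem[0x11]=0xd7, mem[0x1f]=0x38

MEM[0x0d,0x11,0x1f] = e6 d7 38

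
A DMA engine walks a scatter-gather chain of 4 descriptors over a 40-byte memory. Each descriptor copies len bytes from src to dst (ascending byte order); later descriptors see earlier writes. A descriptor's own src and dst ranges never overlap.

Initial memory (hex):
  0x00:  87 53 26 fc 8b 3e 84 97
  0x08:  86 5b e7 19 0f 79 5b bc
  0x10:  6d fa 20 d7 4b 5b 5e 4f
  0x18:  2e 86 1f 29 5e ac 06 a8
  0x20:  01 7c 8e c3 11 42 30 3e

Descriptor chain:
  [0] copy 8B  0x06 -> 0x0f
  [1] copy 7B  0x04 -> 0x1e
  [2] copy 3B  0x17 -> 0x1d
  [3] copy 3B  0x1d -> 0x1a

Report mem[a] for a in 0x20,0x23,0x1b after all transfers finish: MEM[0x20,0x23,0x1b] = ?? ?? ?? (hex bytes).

MEM[0x20,0x23,0x1b] = 84 5b 2e

#0 dst[0x0f+8] := {0x84,0x97,0x86,0x5b,0xe7,0x19,0x0f,0x79}
#1 dst[0x1e+7] := {0x8b,0x3e,0x84,0x97,0x86,0x5b,0xe7}
#2 dst[0x1d+3] := {0x4f,0x2e,0x86}
#3 dst[0x1a+3] := {0x4f,0x2e,0x86}
query mem[0x20]=0x84, mem[0x23]=0x5b, mem[0x1b]=0x2e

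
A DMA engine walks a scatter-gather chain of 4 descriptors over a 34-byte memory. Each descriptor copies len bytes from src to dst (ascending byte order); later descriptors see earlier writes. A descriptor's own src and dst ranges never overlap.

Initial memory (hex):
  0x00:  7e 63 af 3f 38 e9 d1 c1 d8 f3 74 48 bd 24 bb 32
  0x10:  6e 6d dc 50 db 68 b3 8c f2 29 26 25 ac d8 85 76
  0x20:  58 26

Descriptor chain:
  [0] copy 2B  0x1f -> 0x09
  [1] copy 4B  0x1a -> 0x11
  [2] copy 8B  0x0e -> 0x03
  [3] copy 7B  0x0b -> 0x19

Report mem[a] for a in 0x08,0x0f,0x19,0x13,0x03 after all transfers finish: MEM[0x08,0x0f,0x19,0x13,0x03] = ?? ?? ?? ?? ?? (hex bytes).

MEM[0x08,0x0f,0x19,0x13,0x03] = ac 32 48 ac bb

[0] 0x1f->0x09 len=2 : 76 58
[1] 0x1a->0x11 len=4 : 26 25 ac d8
[2] 0x0e->0x03 len=8 : bb 32 6e 26 25 ac d8 68
[3] 0x0b->0x19 len=7 : 48 bd 24 bb 32 6e 26
query mem[0x08]=0xac, mem[0x0f]=0x32, mem[0x19]=0x48, mem[0x13]=0xac, mem[0x03]=0xbb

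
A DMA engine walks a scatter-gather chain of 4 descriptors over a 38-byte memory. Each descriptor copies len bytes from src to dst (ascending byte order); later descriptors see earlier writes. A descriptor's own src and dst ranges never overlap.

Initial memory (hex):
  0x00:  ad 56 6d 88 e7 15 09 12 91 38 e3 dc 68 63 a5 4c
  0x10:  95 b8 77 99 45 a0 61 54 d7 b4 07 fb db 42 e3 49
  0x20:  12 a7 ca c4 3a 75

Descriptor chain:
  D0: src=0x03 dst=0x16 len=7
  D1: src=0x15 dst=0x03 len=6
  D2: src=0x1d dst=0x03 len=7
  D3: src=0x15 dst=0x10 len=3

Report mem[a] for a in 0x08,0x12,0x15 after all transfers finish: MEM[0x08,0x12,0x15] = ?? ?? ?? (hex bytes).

#0 dst[0x16+7] := {0x88,0xe7,0x15,0x09,0x12,0x91,0x38}
#1 dst[0x03+6] := {0xa0,0x88,0xe7,0x15,0x09,0x12}
#2 dst[0x03+7] := {0x42,0xe3,0x49,0x12,0xa7,0xca,0xc4}
#3 dst[0x10+3] := {0xa0,0x88,0xe7}
query mem[0x08]=0xca, mem[0x12]=0xe7, mem[0x15]=0xa0

MEM[0x08,0x12,0x15] = ca e7 a0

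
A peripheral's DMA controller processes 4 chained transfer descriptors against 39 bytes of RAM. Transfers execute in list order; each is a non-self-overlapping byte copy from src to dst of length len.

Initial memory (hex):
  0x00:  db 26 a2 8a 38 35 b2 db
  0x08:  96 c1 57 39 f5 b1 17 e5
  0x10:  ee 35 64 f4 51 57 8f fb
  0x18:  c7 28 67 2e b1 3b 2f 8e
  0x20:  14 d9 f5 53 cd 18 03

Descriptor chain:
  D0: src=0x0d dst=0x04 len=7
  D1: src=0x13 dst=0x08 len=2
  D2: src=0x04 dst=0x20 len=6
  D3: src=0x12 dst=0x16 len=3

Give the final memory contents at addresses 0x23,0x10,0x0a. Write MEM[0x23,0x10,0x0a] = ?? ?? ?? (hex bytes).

MEM[0x23,0x10,0x0a] = ee ee f4

#0 dst[0x04+7] := {0xb1,0x17,0xe5,0xee,0x35,0x64,0xf4}
#1 dst[0x08+2] := {0xf4,0x51}
#2 dst[0x20+6] := {0xb1,0x17,0xe5,0xee,0xf4,0x51}
#3 dst[0x16+3] := {0x64,0xf4,0x51}
query mem[0x23]=0xee, mem[0x10]=0xee, mem[0x0a]=0xf4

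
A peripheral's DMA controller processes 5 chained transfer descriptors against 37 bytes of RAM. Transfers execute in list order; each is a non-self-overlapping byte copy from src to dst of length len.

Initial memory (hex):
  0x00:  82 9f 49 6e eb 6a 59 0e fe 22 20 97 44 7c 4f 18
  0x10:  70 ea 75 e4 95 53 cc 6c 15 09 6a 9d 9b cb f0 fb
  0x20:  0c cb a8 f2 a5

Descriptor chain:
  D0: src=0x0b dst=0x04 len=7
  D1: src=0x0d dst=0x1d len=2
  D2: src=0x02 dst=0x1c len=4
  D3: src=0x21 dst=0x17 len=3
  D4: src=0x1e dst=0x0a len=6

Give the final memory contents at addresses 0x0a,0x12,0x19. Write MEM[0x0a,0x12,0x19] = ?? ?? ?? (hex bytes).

#0 dst[0x04+7] := {0x97,0x44,0x7c,0x4f,0x18,0x70,0xea}
#1 dst[0x1d+2] := {0x7c,0x4f}
#2 dst[0x1c+4] := {0x49,0x6e,0x97,0x44}
#3 dst[0x17+3] := {0xcb,0xa8,0xf2}
#4 dst[0x0a+6] := {0x97,0x44,0x0c,0xcb,0xa8,0xf2}
query mem[0x0a]=0x97, mem[0x12]=0x75, mem[0x19]=0xf2

MEM[0x0a,0x12,0x19] = 97 75 f2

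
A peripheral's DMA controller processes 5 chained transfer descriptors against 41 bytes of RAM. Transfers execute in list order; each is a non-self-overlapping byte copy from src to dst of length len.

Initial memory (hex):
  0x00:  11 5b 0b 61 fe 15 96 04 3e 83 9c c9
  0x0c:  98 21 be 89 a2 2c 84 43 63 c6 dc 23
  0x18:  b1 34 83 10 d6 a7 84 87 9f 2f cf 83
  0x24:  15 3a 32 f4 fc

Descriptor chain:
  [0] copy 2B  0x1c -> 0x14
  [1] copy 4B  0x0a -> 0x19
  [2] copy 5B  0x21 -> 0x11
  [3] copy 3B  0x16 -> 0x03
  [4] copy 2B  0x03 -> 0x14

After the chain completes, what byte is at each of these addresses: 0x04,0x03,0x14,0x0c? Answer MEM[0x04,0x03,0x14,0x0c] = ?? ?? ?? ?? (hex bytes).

D0: mem[0x14..0x15] <- [d6 a7]
D1: mem[0x19..0x1c] <- [9c c9 98 21]
D2: mem[0x11..0x15] <- [2f cf 83 15 3a]
D3: mem[0x03..0x05] <- [dc 23 b1]
D4: mem[0x14..0x15] <- [dc 23]
query mem[0x04]=0x23, mem[0x03]=0xdc, mem[0x14]=0xdc, mem[0x0c]=0x98

MEM[0x04,0x03,0x14,0x0c] = 23 dc dc 98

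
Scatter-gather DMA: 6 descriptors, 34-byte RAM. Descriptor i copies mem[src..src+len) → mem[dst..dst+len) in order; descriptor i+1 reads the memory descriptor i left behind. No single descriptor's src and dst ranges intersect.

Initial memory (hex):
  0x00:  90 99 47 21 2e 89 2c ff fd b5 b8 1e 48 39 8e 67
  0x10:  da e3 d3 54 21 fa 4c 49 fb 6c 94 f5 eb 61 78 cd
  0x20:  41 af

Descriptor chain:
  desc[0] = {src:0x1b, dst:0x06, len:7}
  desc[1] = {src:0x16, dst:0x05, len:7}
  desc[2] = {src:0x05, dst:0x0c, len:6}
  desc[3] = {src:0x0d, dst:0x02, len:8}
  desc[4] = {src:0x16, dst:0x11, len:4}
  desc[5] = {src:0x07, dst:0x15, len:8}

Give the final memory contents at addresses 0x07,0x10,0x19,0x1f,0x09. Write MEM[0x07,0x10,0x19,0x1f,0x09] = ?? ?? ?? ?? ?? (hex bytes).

  after D0: wrote 7B at 0x06 = f5eb6178cd41af
  after D1: wrote 7B at 0x05 = 4c49fb6c94f5eb
  after D2: wrote 6B at 0x0c = 4c49fb6c94f5
  after D3: wrote 8B at 0x02 = 49fb6c94f5d35421
  after D4: wrote 4B at 0x11 = 4c49fb6c
  after D5: wrote 8B at 0x15 = d35421f5eb4c49fb
query mem[0x07]=0xd3, mem[0x10]=0x94, mem[0x19]=0xeb, mem[0x1f]=0xcd, mem[0x09]=0x21

MEM[0x07,0x10,0x19,0x1f,0x09] = d3 94 eb cd 21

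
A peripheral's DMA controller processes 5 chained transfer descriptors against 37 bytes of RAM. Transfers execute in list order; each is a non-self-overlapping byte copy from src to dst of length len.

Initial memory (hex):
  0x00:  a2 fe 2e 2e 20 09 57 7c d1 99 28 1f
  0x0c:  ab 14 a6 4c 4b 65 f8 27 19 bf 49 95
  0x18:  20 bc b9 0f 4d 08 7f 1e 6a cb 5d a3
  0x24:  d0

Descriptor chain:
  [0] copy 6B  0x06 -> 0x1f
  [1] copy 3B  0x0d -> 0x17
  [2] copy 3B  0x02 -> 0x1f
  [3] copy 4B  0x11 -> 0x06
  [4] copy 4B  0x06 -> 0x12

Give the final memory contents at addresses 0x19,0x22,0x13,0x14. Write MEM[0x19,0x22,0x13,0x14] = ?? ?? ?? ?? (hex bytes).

D0: mem[0x1f..0x24] <- [57 7c d1 99 28 1f]
D1: mem[0x17..0x19] <- [14 a6 4c]
D2: mem[0x1f..0x21] <- [2e 2e 20]
D3: mem[0x06..0x09] <- [65 f8 27 19]
D4: mem[0x12..0x15] <- [65 f8 27 19]
query mem[0x19]=0x4c, mem[0x22]=0x99, mem[0x13]=0xf8, mem[0x14]=0x27

MEM[0x19,0x22,0x13,0x14] = 4c 99 f8 27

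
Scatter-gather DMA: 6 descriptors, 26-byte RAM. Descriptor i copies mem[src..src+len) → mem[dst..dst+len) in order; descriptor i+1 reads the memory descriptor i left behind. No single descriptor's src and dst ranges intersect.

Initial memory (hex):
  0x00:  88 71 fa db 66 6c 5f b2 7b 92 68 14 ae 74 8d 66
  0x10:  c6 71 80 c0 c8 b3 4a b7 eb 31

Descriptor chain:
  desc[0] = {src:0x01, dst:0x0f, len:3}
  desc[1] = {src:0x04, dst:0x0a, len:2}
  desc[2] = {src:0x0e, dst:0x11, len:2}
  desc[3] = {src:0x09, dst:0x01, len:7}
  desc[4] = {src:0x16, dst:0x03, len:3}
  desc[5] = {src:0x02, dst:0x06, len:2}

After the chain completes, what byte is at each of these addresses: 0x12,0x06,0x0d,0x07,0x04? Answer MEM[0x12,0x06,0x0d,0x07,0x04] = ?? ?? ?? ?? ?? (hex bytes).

#0 dst[0x0f+3] := {0x71,0xfa,0xdb}
#1 dst[0x0a+2] := {0x66,0x6c}
#2 dst[0x11+2] := {0x8d,0x71}
#3 dst[0x01+7] := {0x92,0x66,0x6c,0xae,0x74,0x8d,0x71}
#4 dst[0x03+3] := {0x4a,0xb7,0xeb}
#5 dst[0x06+2] := {0x66,0x4a}
query mem[0x12]=0x71, mem[0x06]=0x66, mem[0x0d]=0x74, mem[0x07]=0x4a, mem[0x04]=0xb7

MEM[0x12,0x06,0x0d,0x07,0x04] = 71 66 74 4a b7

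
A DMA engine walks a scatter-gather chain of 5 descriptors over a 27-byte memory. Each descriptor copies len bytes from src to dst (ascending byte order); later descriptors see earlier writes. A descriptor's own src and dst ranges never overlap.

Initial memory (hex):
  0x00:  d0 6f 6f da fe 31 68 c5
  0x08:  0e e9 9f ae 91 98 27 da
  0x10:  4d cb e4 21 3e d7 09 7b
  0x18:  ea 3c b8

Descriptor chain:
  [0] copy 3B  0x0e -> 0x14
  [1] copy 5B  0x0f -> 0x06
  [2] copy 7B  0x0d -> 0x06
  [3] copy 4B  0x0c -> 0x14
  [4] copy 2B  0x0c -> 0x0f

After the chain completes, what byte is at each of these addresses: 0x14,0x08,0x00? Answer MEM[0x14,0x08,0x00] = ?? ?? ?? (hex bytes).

MEM[0x14,0x08,0x00] = 21 da d0

[0] 0x0e->0x14 len=3 : 27 da 4d
[1] 0x0f->0x06 len=5 : da 4d cb e4 21
[2] 0x0d->0x06 len=7 : 98 27 da 4d cb e4 21
[3] 0x0c->0x14 len=4 : 21 98 27 da
[4] 0x0c->0x0f len=2 : 21 98
query mem[0x14]=0x21, mem[0x08]=0xda, mem[0x00]=0xd0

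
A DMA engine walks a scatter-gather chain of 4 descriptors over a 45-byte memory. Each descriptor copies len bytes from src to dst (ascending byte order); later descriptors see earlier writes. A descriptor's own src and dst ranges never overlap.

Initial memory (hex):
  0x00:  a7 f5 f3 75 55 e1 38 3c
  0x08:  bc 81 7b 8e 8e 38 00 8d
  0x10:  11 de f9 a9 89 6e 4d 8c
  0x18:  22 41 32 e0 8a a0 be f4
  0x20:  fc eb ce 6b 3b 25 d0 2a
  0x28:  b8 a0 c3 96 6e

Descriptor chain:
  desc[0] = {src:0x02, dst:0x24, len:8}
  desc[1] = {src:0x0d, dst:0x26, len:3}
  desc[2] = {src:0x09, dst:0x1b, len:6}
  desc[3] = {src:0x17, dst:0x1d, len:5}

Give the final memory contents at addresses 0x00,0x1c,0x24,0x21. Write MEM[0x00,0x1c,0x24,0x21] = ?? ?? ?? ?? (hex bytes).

[0] 0x02->0x24 len=8 : f3 75 55 e1 38 3c bc 81
[1] 0x0d->0x26 len=3 : 38 00 8d
[2] 0x09->0x1b len=6 : 81 7b 8e 8e 38 00
[3] 0x17->0x1d len=5 : 8c 22 41 32 81
query mem[0x00]=0xa7, mem[0x1c]=0x7b, mem[0x24]=0xf3, mem[0x21]=0x81

MEM[0x00,0x1c,0x24,0x21] = a7 7b f3 81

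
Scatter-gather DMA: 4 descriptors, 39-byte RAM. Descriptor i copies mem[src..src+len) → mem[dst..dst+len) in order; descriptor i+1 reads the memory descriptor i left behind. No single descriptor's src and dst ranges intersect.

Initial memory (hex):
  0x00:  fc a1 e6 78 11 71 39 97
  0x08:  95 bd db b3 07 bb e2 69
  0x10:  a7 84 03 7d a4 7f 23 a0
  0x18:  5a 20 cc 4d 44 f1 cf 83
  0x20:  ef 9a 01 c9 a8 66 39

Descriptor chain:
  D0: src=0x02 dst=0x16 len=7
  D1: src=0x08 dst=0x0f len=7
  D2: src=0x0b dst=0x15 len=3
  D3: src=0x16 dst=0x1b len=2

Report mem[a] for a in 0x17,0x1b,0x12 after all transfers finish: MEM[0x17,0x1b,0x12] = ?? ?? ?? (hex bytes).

  after D0: wrote 7B at 0x16 = e6781171399795
  after D1: wrote 7B at 0x0f = 95bddbb307bbe2
  after D2: wrote 3B at 0x15 = b307bb
  after D3: wrote 2B at 0x1b = 07bb
query mem[0x17]=0xbb, mem[0x1b]=0x07, mem[0x12]=0xb3

MEM[0x17,0x1b,0x12] = bb 07 b3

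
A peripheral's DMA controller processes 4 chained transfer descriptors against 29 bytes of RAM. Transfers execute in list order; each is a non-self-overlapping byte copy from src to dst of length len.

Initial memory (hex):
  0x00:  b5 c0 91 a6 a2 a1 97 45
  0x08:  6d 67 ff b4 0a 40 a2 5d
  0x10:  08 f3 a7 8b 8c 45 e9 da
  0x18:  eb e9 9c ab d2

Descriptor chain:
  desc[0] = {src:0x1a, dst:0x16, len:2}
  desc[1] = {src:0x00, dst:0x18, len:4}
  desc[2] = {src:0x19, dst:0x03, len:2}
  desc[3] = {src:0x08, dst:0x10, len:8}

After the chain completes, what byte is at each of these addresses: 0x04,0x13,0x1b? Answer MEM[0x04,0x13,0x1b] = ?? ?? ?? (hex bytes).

D0: mem[0x16..0x17] <- [9c ab]
D1: mem[0x18..0x1b] <- [b5 c0 91 a6]
D2: mem[0x03..0x04] <- [c0 91]
D3: mem[0x10..0x17] <- [6d 67 ff b4 0a 40 a2 5d]
query mem[0x04]=0x91, mem[0x13]=0xb4, mem[0x1b]=0xa6

MEM[0x04,0x13,0x1b] = 91 b4 a6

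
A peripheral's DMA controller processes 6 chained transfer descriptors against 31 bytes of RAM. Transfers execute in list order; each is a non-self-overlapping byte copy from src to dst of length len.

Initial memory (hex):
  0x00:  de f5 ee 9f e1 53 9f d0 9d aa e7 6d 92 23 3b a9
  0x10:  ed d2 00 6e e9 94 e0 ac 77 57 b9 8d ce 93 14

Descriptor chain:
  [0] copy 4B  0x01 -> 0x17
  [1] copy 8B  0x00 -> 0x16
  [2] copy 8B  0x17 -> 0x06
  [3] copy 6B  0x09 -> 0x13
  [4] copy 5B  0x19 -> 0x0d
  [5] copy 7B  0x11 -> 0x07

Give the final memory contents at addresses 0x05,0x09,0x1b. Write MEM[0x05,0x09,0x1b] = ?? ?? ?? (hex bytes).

MEM[0x05,0x09,0x1b] = 53 e1 53

D0: mem[0x17..0x1a] <- [f5 ee 9f e1]
D1: mem[0x16..0x1d] <- [de f5 ee 9f e1 53 9f d0]
D2: mem[0x06..0x0d] <- [f5 ee 9f e1 53 9f d0 14]
D3: mem[0x13..0x18] <- [e1 53 9f d0 14 3b]
D4: mem[0x0d..0x11] <- [9f e1 53 9f d0]
D5: mem[0x07..0x0d] <- [d0 00 e1 53 9f d0 14]
query mem[0x05]=0x53, mem[0x09]=0xe1, mem[0x1b]=0x53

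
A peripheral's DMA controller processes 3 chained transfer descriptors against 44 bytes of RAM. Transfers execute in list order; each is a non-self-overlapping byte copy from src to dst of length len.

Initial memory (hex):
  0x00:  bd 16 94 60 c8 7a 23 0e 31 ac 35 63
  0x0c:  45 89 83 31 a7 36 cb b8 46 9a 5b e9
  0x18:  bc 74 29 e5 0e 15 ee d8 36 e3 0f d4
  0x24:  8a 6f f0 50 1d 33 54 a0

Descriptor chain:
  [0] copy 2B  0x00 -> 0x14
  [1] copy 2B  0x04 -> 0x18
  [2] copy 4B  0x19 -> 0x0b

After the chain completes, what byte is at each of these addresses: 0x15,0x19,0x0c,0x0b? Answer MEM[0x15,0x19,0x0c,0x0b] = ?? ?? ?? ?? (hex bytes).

D0: mem[0x14..0x15] <- [bd 16]
D1: mem[0x18..0x19] <- [c8 7a]
D2: mem[0x0b..0x0e] <- [7a 29 e5 0e]
query mem[0x15]=0x16, mem[0x19]=0x7a, mem[0x0c]=0x29, mem[0x0b]=0x7a

MEM[0x15,0x19,0x0c,0x0b] = 16 7a 29 7a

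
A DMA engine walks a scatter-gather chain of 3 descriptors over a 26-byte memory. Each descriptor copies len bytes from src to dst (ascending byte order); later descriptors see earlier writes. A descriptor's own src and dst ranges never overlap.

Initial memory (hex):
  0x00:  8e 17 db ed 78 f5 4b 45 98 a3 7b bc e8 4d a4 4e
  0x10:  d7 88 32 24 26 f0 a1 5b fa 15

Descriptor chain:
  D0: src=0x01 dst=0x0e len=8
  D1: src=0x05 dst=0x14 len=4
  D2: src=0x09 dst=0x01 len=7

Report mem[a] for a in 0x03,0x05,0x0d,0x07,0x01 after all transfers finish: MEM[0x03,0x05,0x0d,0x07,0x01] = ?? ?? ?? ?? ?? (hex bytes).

D0: mem[0x0e..0x15] <- [17 db ed 78 f5 4b 45 98]
D1: mem[0x14..0x17] <- [f5 4b 45 98]
D2: mem[0x01..0x07] <- [a3 7b bc e8 4d 17 db]
query mem[0x03]=0xbc, mem[0x05]=0x4d, mem[0x0d]=0x4d, mem[0x07]=0xdb, mem[0x01]=0xa3

MEM[0x03,0x05,0x0d,0x07,0x01] = bc 4d 4d db a3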